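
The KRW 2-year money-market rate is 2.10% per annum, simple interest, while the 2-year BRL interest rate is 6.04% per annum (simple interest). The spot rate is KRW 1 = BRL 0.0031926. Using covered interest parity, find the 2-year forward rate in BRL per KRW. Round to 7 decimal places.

0.0034340

T = 2 years.
Growth of 1 BRL over T: 1 + 0.0604×2 = 1.120800.
Growth of 1 KRW over T: 1 + 0.0210×2 = 1.042000.
Forward (BRL per KRW) = 0.0031926 × 1.120800 / 1.042000 = 0.003434037.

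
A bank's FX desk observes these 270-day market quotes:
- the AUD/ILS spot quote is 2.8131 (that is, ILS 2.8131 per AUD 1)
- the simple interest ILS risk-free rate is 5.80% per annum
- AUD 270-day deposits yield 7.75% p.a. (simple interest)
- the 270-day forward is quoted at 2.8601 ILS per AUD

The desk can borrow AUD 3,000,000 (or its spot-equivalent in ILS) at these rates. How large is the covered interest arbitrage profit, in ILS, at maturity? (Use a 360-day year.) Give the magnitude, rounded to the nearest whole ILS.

ILS 272,620

T = 270/360 years.
Invest the AUD and cover forward: 3,000,000 × 1.058125 × 2.8601 = ILS 9,079,029.94.
Convert at spot and invest in ILS: 3,000,000 × 2.8131 × 1.043500 = ILS 8,806,409.55.
The quoted forward overvalues AUD, so borrow ILS, buy AUD at spot, deposit the AUD at 7.75%, and sell the proceeds forward at 2.8601.
The gap between the two covered legs is ILS 272,620.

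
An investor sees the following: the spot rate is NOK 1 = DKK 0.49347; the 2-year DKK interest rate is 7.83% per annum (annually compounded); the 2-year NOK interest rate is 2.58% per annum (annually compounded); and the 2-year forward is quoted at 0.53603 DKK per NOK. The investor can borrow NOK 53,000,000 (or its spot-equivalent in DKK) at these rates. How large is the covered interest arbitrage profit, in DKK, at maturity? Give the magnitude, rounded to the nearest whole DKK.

T = 2 years.
Keep in NOK, deliver into the forward: 53,000,000·1.05226564·0.53603 = DKK 29,894,435.40.
Swap to DKK now, deposit: 53,000,000·0.49347·1.16273089 = DKK 30,409,959.05.
The quoted forward undervalues NOK, so borrow NOK, convert to DKK at spot, deposit the DKK at 7.83%, and buy NOK forward at 0.53603 to cover the loan.
Profit = 30,409,959.05 − 29,894,435.40 = DKK 515,524.

DKK 515,524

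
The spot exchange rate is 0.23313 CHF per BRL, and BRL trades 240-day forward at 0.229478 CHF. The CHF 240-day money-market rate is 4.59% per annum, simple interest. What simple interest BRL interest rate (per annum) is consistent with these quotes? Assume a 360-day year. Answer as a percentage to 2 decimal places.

T = 240/360 years.
By CIP, F/S equals the CHF-to-BRL growth ratio: 0.229478/0.23313 = 0.9843349.
The CHF side grows by 1 + 0.0459×240/360 = 1.030600.
Hence g_BRL = 1.0470014.
r = (1.0470014 − 1)/(240/360) = 0.070502 → 7.05%.

7.05%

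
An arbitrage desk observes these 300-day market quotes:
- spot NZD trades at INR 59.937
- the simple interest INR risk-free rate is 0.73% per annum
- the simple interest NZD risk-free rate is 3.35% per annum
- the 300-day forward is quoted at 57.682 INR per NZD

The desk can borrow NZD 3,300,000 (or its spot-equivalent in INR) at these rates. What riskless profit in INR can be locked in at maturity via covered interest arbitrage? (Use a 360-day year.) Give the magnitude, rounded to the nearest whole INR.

T = 300/360 years.
Route A — deposit NZD, sell forward: 3,300,000 × 1.02791666667 × 57.682 = INR 195,664,554.25.
Route B — convert at spot, deposit INR: 3,300,000 × 59.937 × 1.00608333333 = INR 198,995,335.27.
The quoted forward undervalues NZD, so borrow NZD, convert to INR at spot, deposit the INR at 0.73%, and buy NZD forward at 57.682 to cover the loan.
Profit = 198,995,335.27 − 195,664,554.25 = INR 3,330,781.

INR 3,330,781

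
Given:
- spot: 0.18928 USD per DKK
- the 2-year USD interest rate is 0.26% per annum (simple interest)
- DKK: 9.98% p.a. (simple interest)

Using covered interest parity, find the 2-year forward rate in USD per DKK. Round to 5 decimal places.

0.15861

T = 2 years.
USD growth factor: 1 + 0.0026×2 = 1.005200.
DKK accumulates by 1 + 0.0998×2 = 1.199600.
So F = 0.18928 × 1.005200 / 1.199600 = 0.1586064 (USD/DKK).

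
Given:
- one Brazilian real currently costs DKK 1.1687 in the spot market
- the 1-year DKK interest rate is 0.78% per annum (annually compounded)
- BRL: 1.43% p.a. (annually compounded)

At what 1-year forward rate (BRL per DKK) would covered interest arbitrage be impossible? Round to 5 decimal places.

T = 1 year.
Growth of 1 DKK over T: (1 + 0.0078)^1 = 1.007800.
BRL accumulates by (1 + 0.0143)^1 = 1.014300.
CIP: F = S · (grow DKK)/(grow BRL) = 1.1687 × 1.007800/1.014300 = 1.161211 DKK per BRL.
Quoted the other way: 1/1.161211 = 0.86117 BRL per DKK.

0.86117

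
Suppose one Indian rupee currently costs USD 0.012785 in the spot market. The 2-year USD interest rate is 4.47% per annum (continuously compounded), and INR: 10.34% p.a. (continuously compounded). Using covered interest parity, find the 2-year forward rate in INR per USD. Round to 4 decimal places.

87.9600

T = 2 years.
Growth of 1 USD over T: e^(0.0447×2) = 1.09351798.
INR growth factor: e^(0.1034×2) = 1.2297366.
So F = 0.012785 × 1.09351798 / 1.2297366 = 0.011368798 (USD/INR).
Quoted the other way: 1/0.011368798 = 87.9600 INR per USD.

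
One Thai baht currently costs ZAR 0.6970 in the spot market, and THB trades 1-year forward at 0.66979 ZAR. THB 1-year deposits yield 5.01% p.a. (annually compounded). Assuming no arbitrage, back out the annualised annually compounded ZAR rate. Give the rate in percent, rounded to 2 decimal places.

0.91%

T = 1 year.
By CIP, F/S equals the ZAR-to-THB growth ratio: 0.66979/0.697 = 0.9609613.
The THB side grows by (1 + 0.0501)^1 = 1.050100.
Hence g_ZAR = 1.0091055.
Annualise: 1.0091055^(1/1) − 1 = 0.009105 = 0.91%.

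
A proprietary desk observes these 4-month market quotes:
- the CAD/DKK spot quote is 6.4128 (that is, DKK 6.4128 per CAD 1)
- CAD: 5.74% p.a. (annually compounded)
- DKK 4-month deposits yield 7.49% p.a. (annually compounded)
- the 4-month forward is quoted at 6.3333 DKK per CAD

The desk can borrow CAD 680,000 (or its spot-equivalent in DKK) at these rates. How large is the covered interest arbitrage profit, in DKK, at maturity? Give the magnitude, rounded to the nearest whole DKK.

DKK 79,450

T = 4/12 years.
Keep in CAD, deliver into the forward: 680,000·1.018778494·6.3333 = DKK 4,387,516.29.
Swap to DKK now, deposit: 680,000·6.4128·1.024368042 = DKK 4,466,965.82.
The quoted forward undervalues CAD, so borrow CAD, convert to DKK at spot, deposit the DKK at 7.49%, and buy CAD forward at 6.3333 to cover the loan.
The gap between the two covered legs is DKK 79,450.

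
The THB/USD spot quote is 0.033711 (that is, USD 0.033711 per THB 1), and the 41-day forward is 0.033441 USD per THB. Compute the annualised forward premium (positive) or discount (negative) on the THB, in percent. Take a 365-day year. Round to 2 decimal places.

-7.13%

T = 41/365 years.
Period premium: (0.033441 − 0.033711)/0.033711 = -0.0080093.
Per annum: -0.0080093 / (41/365) = -0.071302 = -7.13%.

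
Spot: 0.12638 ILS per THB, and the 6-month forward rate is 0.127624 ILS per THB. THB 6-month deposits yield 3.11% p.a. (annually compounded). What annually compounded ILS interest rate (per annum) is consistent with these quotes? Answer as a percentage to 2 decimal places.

T = 6/12 years.
F/S = 0.127624/0.12638 = 1.0098433 = (growth of ILS) / (growth of THB).
The THB side grows by (1 + 0.0311)^(6/12) = 1.0154309.
So the ILS growth factor = 1.0254261.
Annualise: 1.0254261^(12/6) − 1 = 0.051499 = 5.15%.

5.15%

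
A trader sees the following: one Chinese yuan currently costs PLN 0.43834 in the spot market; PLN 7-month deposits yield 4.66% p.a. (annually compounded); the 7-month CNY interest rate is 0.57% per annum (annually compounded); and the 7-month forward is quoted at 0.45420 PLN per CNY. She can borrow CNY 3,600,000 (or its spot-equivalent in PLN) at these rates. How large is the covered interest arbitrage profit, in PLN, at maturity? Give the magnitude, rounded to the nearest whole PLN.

PLN 20,038

T = 7/12 years.
Route A — deposit CNY, sell forward: 3,600,000 × 1.003321062 × 0.45420 = PLN 1,640,550.33.
Route B — convert at spot, deposit PLN: 3,600,000 × 0.43834 × 1.026925077 = PLN 1,620,512.42.
The quoted forward overvalues CNY, so borrow PLN, buy CNY at spot, deposit the CNY at 0.57%, and sell the proceeds forward at 0.45420.
The gap between the two covered legs is PLN 20,038.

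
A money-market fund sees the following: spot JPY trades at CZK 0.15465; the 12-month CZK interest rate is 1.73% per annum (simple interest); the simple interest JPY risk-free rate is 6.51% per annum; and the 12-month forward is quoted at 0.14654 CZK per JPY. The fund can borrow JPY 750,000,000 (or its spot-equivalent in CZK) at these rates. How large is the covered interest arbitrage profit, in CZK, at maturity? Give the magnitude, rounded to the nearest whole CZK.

CZK 934,268

T = 1 year.
Keep in JPY, deliver into the forward: 750,000,000·1.065100·0.14654 = CZK 117,059,815.50.
Swap to CZK now, deposit: 750,000,000·0.15465·1.017300 = CZK 117,994,083.75.
The quoted forward undervalues JPY, so borrow JPY, convert to CZK at spot, deposit the CZK at 1.73%, and buy JPY forward at 0.14654 to cover the loan.
Profit = 117,994,083.75 − 117,059,815.50 = CZK 934,268.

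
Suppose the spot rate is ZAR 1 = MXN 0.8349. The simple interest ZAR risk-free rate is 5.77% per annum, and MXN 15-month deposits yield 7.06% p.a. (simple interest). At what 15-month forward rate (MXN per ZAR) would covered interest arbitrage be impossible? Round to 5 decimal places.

0.84746

T = 15/12 years.
MXN accumulates by 1 + 0.0706×15/12 = 1.088250.
ZAR growth factor: 1 + 0.0577×15/12 = 1.072125.
So F = 0.8349 × 1.088250 / 1.072125 = 0.8474571 (MXN/ZAR).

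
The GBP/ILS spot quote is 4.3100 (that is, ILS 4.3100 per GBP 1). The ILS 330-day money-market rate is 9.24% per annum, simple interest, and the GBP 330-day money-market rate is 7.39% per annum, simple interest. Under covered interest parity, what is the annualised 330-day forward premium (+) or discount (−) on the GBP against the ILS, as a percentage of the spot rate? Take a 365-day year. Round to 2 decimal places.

+1.73%

T = 330/365 years.
F = S · g_ILS/g_GBP = 4.31 × 1.0835397/1.0668137 = 4.3775742.
(F − S)/S ÷ T = (4.3775742 − 4.31)/4.31/(330/365) = 0.017341 → 1.73%.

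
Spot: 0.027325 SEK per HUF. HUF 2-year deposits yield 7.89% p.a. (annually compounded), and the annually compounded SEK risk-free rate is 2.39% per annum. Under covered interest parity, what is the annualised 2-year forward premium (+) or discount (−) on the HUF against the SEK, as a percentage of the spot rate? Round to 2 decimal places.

T = 2 years.
CIP forward (SEK per HUF) = 0.027325 × 1.0483712/1.1640252 = 0.024610071.
(F − S)/S ÷ T = (0.024610071 − 0.027325)/0.027325/2 = -0.049678 → -4.97%.

-4.97%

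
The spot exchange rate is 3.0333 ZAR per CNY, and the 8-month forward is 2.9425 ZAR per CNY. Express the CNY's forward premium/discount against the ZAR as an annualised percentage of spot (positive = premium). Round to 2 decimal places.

T = 8/12 years.
CNY trades forward at -2.99344% vs spot over the period.
Per annum: -0.0299344 / (8/12) = -0.044902 = -4.49%.

-4.49%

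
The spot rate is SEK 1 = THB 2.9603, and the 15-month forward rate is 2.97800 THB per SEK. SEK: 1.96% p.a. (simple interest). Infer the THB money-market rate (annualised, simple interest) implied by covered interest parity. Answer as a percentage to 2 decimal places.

T = 15/12 years.
F/S = 2.978/2.9603 = 1.0059791 = (growth of THB) / (growth of SEK).
SEK growth factor: 1 + 0.0196×15/12 = 1.024500.
So the THB growth factor = 1.0306256.
(1.0306256 − 1)/T = 0.024500, i.e. 2.45%.

2.45%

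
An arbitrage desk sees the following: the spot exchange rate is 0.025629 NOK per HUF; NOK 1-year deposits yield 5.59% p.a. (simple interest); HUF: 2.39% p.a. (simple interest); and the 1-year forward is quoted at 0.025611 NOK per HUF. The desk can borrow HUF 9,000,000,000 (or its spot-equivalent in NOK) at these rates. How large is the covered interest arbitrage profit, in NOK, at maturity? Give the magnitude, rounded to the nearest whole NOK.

T = 1 year.
Invest the HUF and cover forward: 9,000,000,000 × 1.023900 × 0.025611 = NOK 236,007,926.10.
Convert at spot and invest in NOK: 9,000,000,000 × 0.025629 × 1.055900 = NOK 243,554,949.90.
The quoted forward undervalues HUF, so borrow HUF, convert to NOK at spot, deposit the NOK at 5.59%, and buy HUF forward at 0.025611 to cover the loan.
The gap between the two covered legs is NOK 7,547,024.

NOK 7,547,024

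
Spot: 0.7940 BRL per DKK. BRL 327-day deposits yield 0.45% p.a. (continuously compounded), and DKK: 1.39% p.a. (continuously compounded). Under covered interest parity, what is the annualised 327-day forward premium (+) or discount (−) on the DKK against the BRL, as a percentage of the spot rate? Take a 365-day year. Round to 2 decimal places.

-0.94%

T = 327/365 years.
F = S · g_BRL/g_DKK = 0.794 × 1.0040396/1.0125307 = 0.7873415.
Annualised premium = (F − S)/S × (1/T) = (0.7873415 − 0.794)/0.794 ÷ (327/365) = -0.94%.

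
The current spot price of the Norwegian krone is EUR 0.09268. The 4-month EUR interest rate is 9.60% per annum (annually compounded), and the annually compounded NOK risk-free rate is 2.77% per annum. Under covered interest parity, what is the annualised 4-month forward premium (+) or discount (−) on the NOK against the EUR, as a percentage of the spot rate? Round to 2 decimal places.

T = 4/12 years.
CIP forward (EUR per NOK) = 0.09268 × 1.0310273/1.0091494 = 0.09468926.
(F − S)/S ÷ T = (0.09468926 − 0.09268)/0.09268/(4/12) = 0.065039 → 6.50%.

+6.50%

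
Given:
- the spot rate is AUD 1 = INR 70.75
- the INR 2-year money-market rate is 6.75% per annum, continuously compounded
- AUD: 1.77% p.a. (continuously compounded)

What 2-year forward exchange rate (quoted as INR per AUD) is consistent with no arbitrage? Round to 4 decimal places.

T = 2 years.
Growth of 1 INR over T: e^(0.0675×2) = 1.14453678.
AUD accumulates by e^(0.0177×2) = 1.03603404.
Forward (INR per AUD) = 70.75 × 1.14453678 / 1.03603404 = 78.159572.

78.1596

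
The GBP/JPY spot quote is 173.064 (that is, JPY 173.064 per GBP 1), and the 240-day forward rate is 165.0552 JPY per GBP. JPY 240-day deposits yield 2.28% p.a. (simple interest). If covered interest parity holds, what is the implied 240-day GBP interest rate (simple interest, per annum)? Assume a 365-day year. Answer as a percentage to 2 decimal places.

9.77%

T = 240/365 years.
By CIP, F/S equals the JPY-to-GBP growth ratio: 165.0552/173.064 = 0.9537235.
JPY growth factor: 1 + 0.0228×240/365 = 1.0149918.
So the GBP growth factor = 1.0642412.
(1.0642412 − 1)/T = 0.097700, i.e. 9.77%.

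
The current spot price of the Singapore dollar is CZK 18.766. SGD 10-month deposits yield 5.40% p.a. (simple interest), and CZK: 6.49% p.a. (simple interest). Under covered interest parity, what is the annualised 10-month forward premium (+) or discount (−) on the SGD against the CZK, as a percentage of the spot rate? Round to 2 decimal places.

+1.04%

T = 10/12 years.
No-arbitrage forward: 18.766 × 1.0540833 / 1.045000 = 18.929117 CZK/SGD.
Annualised premium = (F − S)/S × (1/T) = (18.929117 − 18.766)/18.766 ÷ (10/12) = 1.04%.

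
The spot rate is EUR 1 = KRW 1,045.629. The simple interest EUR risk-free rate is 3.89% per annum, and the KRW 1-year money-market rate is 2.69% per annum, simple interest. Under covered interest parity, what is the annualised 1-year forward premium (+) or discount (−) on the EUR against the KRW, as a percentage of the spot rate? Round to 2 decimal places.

T = 1 year.
CIP forward (KRW per EUR) = 1045.629 × 1.026900/1.038900 = 1033.551275.
Annualised premium = (F − S)/S × (1/T) = (1033.551275 − 1045.629)/1045.629 ÷ 1 = -1.16%.

-1.16%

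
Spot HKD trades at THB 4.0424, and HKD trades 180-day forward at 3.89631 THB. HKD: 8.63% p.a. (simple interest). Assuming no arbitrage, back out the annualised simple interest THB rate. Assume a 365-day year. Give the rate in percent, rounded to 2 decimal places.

0.99%

T = 180/365 years.
By CIP, F/S equals the THB-to-HKD growth ratio: 3.89631/4.0424 = 0.9638606.
The HKD side grows by 1 + 0.0863×180/365 = 1.0425589.
That pins the THB growth at 1.0048814.
r = (1.0048814 − 1)/(180/365) = 0.009898 → 0.99%.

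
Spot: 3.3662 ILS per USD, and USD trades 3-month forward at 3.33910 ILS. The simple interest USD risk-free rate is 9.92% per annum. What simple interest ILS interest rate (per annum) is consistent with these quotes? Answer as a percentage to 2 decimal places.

6.62%

T = 3/12 years.
F/S = 3.3391/3.3662 = 0.9919494 = (growth of ILS) / (growth of USD).
USD growth factor: 1 + 0.0992×3/12 = 1.024800.
That pins the ILS growth at 1.0165497.
r = (1.0165497 − 1)/(3/12) = 0.066199 → 6.62%.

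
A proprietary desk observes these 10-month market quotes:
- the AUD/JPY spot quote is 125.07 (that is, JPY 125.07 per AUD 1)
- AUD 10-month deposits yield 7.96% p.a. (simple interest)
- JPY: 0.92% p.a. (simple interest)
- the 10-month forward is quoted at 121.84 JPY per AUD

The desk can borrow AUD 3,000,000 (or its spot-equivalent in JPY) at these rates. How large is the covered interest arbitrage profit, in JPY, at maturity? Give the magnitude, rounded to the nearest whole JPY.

T = 10/12 years.
Keep in AUD, deliver into the forward: 3,000,000·1.06633333333·121.84 = JPY 389,766,160.00.
Swap to JPY now, deposit: 3,000,000·125.07·1.00766666667 = JPY 378,086,610.00.
The quoted forward overvalues AUD, so borrow JPY, buy AUD at spot, deposit the AUD at 7.96%, and sell the proceeds forward at 121.84.
Profit = 389,766,160.00 − 378,086,610.00 = JPY 11,679,550.

JPY 11,679,550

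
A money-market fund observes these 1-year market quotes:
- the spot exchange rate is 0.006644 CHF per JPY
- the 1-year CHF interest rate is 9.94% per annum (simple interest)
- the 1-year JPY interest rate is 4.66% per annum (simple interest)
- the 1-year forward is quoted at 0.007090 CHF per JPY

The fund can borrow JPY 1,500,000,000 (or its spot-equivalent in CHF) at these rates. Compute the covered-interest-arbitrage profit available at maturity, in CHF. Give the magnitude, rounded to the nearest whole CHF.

CHF 173,971

T = 1 year.
Keep in JPY, deliver into the forward: 1,500,000,000·1.046600·0.007090 = CHF 11,130,591.00.
Swap to CHF now, deposit: 1,500,000,000·0.006644·1.099400 = CHF 10,956,620.40.
The quoted forward overvalues JPY, so borrow CHF, buy JPY at spot, deposit the JPY at 4.66%, and sell the proceeds forward at 0.007090.
The gap between the two covered legs is CHF 173,971.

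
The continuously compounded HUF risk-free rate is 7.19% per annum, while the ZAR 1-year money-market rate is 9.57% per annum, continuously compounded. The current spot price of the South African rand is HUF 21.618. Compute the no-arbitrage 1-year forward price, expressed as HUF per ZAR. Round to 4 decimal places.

T = 1 year.
HUF accumulates by e^(0.0719×1) = 1.07454788.
ZAR growth factor: e^(0.0957×1) = 1.10042889.
So F = 21.618 × 1.07454788 / 1.10042889 = 21.109566 (HUF/ZAR).

21.1096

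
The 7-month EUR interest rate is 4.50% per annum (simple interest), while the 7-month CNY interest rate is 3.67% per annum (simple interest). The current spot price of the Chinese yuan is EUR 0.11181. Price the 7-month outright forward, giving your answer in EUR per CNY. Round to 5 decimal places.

T = 7/12 years.
EUR accumulates by 1 + 0.0450×7/12 = 1.026250.
CNY growth factor: 1 + 0.0367×7/12 = 1.0214083.
Forward (EUR per CNY) = 0.11181 × 1.026250 / 1.0214083 = 0.1123400.

0.11234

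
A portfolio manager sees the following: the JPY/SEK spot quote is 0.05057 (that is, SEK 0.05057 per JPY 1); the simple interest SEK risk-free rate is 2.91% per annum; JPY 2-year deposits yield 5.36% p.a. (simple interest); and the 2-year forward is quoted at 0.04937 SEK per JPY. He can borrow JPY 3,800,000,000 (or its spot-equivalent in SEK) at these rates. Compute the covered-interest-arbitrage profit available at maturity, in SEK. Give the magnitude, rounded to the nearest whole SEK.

T = 2 years.
Invest the JPY and cover forward: 3,800,000,000 × 1.107200 × 0.04937 = SEK 207,717,363.20.
Convert at spot and invest in SEK: 3,800,000,000 × 0.05057 × 1.058200 = SEK 203,350,061.20.
The quoted forward overvalues JPY, so borrow SEK, buy JPY at spot, deposit the JPY at 5.36%, and sell the proceeds forward at 0.04937.
The gap between the two covered legs is SEK 4,367,302.

SEK 4,367,302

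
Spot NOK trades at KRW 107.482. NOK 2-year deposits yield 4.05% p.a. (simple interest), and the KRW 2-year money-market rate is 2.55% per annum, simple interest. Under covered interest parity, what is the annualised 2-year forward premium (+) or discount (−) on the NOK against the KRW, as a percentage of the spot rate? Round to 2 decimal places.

T = 2 years.
F = S · g_KRW/g_NOK = 107.482 × 1.051000/1.081000 = 104.499151.
(F − S)/S ÷ T = (104.499151 − 107.482)/107.482/2 = -0.013876 → -1.39%.

-1.39%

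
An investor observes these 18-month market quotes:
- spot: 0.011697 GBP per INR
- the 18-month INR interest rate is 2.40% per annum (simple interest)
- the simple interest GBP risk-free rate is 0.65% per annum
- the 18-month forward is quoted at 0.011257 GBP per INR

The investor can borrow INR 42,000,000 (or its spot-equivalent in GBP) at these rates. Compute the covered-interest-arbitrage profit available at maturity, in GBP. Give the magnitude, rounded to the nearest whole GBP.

GBP 6,249

T = 18/12 years.
Invest the INR and cover forward: 42,000,000 × 1.036000 × 0.011257 = GBP 489,814.58.
Convert at spot and invest in GBP: 42,000,000 × 0.011697 × 1.009750 = GBP 496,063.92.
The quoted forward undervalues INR, so borrow INR, convert to GBP at spot, deposit the GBP at 0.65%, and buy INR forward at 0.011257 to cover the loan.
Arbitrage profit = |489,814.58 − 496,063.92| = GBP 6,249.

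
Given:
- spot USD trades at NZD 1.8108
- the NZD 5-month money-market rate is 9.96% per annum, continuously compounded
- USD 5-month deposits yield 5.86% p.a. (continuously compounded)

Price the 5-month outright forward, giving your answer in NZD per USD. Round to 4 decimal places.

1.8420

T = 5/12 years.
Growth of 1 NZD over T: e^(0.0996×5/12) = 1.0423732.
Growth of 1 USD over T: e^(0.0586×5/12) = 1.0247172.
CIP: F = S · (grow NZD)/(grow USD) = 1.8108 × 1.0423732/1.0247172 = 1.842000 NZD per USD.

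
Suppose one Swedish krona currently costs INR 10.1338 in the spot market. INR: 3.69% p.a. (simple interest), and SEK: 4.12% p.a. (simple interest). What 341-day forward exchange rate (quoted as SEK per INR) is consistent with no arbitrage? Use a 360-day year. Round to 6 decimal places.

T = 341/360 years.
INR growth factor: 1 + 0.0369×341/360 = 1.0349525.
SEK growth factor: 1 + 0.0412×341/360 = 1.0390256.
CIP: F = S · (grow INR)/(grow SEK) = 10.1338 × 1.0349525/1.0390256 = 10.09407 INR per SEK.
Invert for SEK per INR: 1 / 10.09407 = 0.099068.

0.099068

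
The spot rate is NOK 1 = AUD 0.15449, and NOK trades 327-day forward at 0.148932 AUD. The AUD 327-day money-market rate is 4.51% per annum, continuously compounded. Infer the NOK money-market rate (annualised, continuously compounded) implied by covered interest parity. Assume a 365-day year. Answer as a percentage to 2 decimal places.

T = 327/365 years.
CIP gives F = S · g_AUD/g_NOK, so g_AUD/g_NOK = 0.148932/0.15449 = 0.9640236.
The AUD side grows by e^(0.0451×327/365) = 1.041232.
That pins the NOK growth at 1.0800897.
r = ln(1.0800897)/(327/365) = 0.085997 → 8.60%.

8.60%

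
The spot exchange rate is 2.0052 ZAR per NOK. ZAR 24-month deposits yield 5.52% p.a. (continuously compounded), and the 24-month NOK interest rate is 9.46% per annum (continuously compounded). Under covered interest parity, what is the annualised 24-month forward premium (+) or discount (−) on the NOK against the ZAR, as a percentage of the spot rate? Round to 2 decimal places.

T = 2 years.
No-arbitrage forward: 2.0052 × 1.1167247 / 1.2082826 = 1.8532555 ZAR/NOK.
Annualised premium = (F − S)/S × (1/T) = (1.8532555 − 2.0052)/2.0052 ÷ 2 = -3.79%.

-3.79%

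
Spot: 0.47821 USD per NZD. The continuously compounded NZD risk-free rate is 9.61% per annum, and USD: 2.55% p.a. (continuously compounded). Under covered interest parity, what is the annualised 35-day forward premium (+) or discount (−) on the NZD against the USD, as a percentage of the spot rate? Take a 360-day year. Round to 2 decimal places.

-7.04%

T = 35/360 years.
CIP forward (USD per NZD) = 0.47821 × 1.0024822/1.0093868 = 0.47493886.
Annualised premium = (F − S)/S × (1/T) = (0.47493886 − 0.47821)/0.47821 ÷ (35/360) = -7.04%.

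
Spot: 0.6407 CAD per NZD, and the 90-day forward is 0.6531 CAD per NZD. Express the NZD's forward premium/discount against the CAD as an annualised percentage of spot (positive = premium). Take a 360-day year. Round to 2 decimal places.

T = 90/360 years.
Period premium: (0.6531 − 0.6407)/0.6407 = 0.0193538.
Annualise by dividing by T: 0.0193538 / (90/360) = 0.077415 → 7.74%.

+7.74%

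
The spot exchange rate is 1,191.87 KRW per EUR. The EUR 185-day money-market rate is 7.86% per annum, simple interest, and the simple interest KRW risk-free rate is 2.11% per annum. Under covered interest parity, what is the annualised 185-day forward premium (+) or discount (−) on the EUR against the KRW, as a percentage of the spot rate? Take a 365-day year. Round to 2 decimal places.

-5.53%

T = 185/365 years.
CIP forward (KRW per EUR) = 1191.87 × 1.0106945/1.0398384 = 1158.46506.
Annualised premium = (F − S)/S × (1/T) = (1158.46506 − 1191.87)/1191.87 ÷ (185/365) = -5.53%.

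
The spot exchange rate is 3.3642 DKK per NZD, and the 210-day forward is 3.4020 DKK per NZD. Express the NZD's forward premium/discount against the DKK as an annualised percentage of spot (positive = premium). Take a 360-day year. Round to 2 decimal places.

+1.93%

T = 210/360 years.
NZD trades forward at +1.12360% vs spot over the period.
×(1/T) gives 1.93% p.a.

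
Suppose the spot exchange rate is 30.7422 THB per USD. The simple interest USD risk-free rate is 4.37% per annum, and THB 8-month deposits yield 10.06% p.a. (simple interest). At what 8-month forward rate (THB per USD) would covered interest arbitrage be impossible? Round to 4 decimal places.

31.8753

T = 8/12 years.
THB accumulates by 1 + 0.1006×8/12 = 1.06706667.
USD accumulates by 1 + 0.0437×8/12 = 1.02913333.
So F = 30.7422 × 1.06706667 / 1.02913333 = 31.875342 (THB/USD).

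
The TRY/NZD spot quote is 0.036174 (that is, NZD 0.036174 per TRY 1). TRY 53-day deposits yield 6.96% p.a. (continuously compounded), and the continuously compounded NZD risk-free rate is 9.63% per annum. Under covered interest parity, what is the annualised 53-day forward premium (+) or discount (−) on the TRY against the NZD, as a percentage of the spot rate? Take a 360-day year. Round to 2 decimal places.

T = 53/360 years.
No-arbitrage forward: 0.036174 × 1.0142785 / 1.0102993 = 0.036316476 NZD/TRY.
(F − S)/S ÷ T = (0.036316476 − 0.036174)/0.036174/(53/360) = 0.026753 → 2.68%.

+2.68%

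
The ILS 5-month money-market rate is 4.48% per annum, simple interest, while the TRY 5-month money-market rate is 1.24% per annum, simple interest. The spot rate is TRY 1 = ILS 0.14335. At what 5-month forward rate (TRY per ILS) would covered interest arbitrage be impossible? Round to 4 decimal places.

T = 5/12 years.
ILS growth factor: 1 + 0.0448×5/12 = 1.0186667.
TRY growth factor: 1 + 0.0124×5/12 = 1.0051667.
Forward (ILS per TRY) = 0.14335 × 1.0186667 / 1.0051667 = 0.1452753.
Quoted the other way: 1/0.1452753 = 6.8835 TRY per ILS.

6.8835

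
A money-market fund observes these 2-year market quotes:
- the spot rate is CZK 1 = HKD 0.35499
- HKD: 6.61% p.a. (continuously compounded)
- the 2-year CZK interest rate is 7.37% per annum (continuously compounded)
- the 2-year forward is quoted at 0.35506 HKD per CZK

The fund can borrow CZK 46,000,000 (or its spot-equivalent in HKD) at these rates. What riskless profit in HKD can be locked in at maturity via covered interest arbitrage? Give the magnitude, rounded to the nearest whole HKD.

T = 2 years.
Keep in CZK, deliver into the forward: 46,000,000·1.1588173973·0.35506 = HKD 18,926,686.43.
Swap to HKD now, deposit: 46,000,000·0.35499·1.1413365638 = HKD 18,637,501.07.
The quoted forward overvalues CZK, so borrow HKD, buy CZK at spot, deposit the CZK at 7.37%, and sell the proceeds forward at 0.35506.
The gap between the two covered legs is HKD 289,185.

HKD 289,185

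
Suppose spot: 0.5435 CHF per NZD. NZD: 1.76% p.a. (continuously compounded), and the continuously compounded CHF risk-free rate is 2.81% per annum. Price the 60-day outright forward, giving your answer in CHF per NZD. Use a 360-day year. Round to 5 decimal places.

0.54445

T = 60/360 years.
CHF accumulates by e^(0.0281×60/360) = 1.0046943.
NZD accumulates by e^(0.0176×60/360) = 1.0029376.
Forward (CHF per NZD) = 0.5435 × 1.0046943 / 1.0029376 = 0.5444520.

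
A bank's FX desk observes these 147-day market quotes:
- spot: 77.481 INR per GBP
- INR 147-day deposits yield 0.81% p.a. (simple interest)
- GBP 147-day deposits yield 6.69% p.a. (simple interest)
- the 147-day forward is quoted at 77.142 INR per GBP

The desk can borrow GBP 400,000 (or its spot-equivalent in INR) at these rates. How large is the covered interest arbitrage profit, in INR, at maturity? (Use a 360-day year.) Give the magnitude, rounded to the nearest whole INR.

INR 604,823

T = 147/360 years.
Invest the GBP and cover forward: 400,000 × 1.0273175 × 77.142 = INR 31,699,730.63.
Convert at spot and invest in INR: 400,000 × 77.481 × 1.0033075 = INR 31,094,907.36.
The quoted forward overvalues GBP, so borrow INR, buy GBP at spot, deposit the GBP at 6.69%, and sell the proceeds forward at 77.142.
Arbitrage profit = |31,699,730.63 − 31,094,907.36| = INR 604,823.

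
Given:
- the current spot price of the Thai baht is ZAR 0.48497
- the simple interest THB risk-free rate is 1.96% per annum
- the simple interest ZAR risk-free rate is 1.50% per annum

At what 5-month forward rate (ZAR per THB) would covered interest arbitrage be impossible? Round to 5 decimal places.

0.48405

T = 5/12 years.
Growth of 1 ZAR over T: 1 + 0.0150×5/12 = 1.006250.
THB accumulates by 1 + 0.0196×5/12 = 1.0081667.
Forward (ZAR per THB) = 0.48497 × 1.006250 / 1.0081667 = 0.4840480.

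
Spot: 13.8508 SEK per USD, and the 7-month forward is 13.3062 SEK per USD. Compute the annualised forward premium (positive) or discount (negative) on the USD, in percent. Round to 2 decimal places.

T = 7/12 years.
(F − S)/S = (13.3062 − 13.8508)/13.8508 = -0.0393190.
Annualise by dividing by T: -0.0393190 / (7/12) = -0.067404 → -6.74%.

-6.74%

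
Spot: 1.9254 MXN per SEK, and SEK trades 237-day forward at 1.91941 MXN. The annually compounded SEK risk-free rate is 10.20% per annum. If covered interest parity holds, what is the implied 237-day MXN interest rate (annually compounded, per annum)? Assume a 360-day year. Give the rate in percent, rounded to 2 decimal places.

9.68%

T = 237/360 years.
F/S = 1.91941/1.9254 = 0.9968890 = (growth of MXN) / (growth of SEK).
The SEK side grows by (1 + 0.1020)^(237/360) = 1.0660303.
That pins the MXN growth at 1.0627139.
r = 1.0627139^(360/237) − 1 = 0.096797 → 9.68%.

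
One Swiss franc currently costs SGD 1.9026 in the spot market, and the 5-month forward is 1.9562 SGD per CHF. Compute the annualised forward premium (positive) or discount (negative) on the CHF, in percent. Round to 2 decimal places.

+6.76%

T = 5/12 years.
(F − S)/S = (1.9562 − 1.9026)/1.9026 = 0.0281720.
Annualise by dividing by T: 0.0281720 / (5/12) = 0.067613 → 6.76%.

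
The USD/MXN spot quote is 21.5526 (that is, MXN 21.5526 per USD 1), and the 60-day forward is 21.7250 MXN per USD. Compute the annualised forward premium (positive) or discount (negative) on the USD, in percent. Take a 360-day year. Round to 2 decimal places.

+4.80%

T = 60/360 years.
Period premium: (21.7250 − 21.5526)/21.5526 = 0.0079990.
Per annum: 0.0079990 / (60/360) = 0.047994 = 4.80%.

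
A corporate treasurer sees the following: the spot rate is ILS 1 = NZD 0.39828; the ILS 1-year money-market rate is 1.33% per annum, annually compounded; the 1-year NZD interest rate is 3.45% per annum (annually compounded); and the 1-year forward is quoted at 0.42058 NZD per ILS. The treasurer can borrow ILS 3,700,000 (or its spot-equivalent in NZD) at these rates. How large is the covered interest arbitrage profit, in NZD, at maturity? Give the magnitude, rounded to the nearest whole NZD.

NZD 52,366

T = 1 year.
Route A — deposit ILS, sell forward: 3,700,000 × 1.013300 × 0.42058 = NZD 1,576,842.74.
Route B — convert at spot, deposit NZD: 3,700,000 × 0.39828 × 1.034500 = NZD 1,524,476.44.
The quoted forward overvalues ILS, so borrow NZD, buy ILS at spot, deposit the ILS at 1.33%, and sell the proceeds forward at 0.42058.
Profit = 1,576,842.74 − 1,524,476.44 = NZD 52,366.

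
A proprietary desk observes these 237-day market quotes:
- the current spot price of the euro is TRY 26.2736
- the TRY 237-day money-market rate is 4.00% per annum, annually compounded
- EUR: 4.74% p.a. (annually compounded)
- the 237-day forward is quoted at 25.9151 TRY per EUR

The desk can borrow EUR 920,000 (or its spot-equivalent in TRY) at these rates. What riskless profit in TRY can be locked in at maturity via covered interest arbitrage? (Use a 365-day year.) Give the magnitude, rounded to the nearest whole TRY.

TRY 225,474

T = 237/365 years.
Keep in EUR, deliver into the forward: 920,000·1.0305270466·25.9151 = TRY 24,569,714.55.
Swap to TRY now, deposit: 920,000·26.2736·1.0257936442 = TRY 24,795,188.54.
The quoted forward undervalues EUR, so borrow EUR, convert to TRY at spot, deposit the TRY at 4.00%, and buy EUR forward at 25.9151 to cover the loan.
The gap between the two covered legs is TRY 225,474.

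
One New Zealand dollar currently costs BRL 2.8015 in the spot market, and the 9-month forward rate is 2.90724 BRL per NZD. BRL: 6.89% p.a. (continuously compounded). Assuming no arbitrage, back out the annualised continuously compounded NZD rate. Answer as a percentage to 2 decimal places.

T = 9/12 years.
By CIP, F/S equals the BRL-to-NZD growth ratio: 2.90724/2.8015 = 1.0377441.
The BRL side grows by e^(0.0689×9/12) = 1.0530335.
So the NZD growth factor = 1.0147333.
r = ln(1.0147333)/(9/12) = 0.019501 → 1.95%.

1.95%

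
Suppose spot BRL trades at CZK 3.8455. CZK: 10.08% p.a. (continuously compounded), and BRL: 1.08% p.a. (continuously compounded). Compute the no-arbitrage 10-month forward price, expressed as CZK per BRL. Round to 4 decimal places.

T = 10/12 years.
Growth of 1 CZK over T: e^(0.1008×10/12) = 1.0876289.
BRL growth factor: e^(0.0108×10/12) = 1.0090406.
CIP: F = S · (grow CZK)/(grow BRL) = 3.8455 × 1.0876289/1.0090406 = 4.145004 CZK per BRL.

4.1450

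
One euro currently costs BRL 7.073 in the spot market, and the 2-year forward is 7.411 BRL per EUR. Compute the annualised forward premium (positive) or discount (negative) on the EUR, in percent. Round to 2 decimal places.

+2.39%

T = 2 years.
(F − S)/S = (7.411 − 7.073)/7.073 = 0.0477874.
Annualise by dividing by T: 0.0477874 / 2 = 0.023894 → 2.39%.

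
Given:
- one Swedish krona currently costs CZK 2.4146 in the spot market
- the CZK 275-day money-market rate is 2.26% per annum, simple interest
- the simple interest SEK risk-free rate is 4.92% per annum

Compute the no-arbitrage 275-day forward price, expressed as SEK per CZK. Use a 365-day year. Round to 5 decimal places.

0.42231

T = 275/365 years.
CZK accumulates by 1 + 0.0226×275/365 = 1.0170274.
SEK accumulates by 1 + 0.0492×275/365 = 1.0370685.
So F = 2.4146 × 1.0170274 / 1.0370685 = 2.367938 (CZK/SEK).
Invert for SEK per CZK: 1 / 2.367938 = 0.42231.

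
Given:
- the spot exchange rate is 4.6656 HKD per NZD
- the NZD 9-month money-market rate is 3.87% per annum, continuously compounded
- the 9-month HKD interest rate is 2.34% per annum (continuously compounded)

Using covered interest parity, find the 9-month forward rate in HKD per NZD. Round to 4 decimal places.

4.6124

T = 9/12 years.
HKD accumulates by e^(0.0234×9/12) = 1.0177049.
NZD growth factor: e^(0.0387×9/12) = 1.0294503.
Forward (HKD per NZD) = 4.6656 × 1.0177049 / 1.0294503 = 4.612368.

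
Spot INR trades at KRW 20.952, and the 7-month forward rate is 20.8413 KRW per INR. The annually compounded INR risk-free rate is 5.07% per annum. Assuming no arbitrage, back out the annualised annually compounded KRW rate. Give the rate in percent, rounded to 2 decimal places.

T = 7/12 years.
By CIP, F/S equals the KRW-to-INR growth ratio: 20.8413/20.952 = 0.9947165.
INR growth factor: (1 + 0.0507)^(7/12) = 1.0292699.
Hence g_KRW = 1.0238318.
Annualise: 1.0238318^(12/7) − 1 = 0.041201 = 4.12%.

4.12%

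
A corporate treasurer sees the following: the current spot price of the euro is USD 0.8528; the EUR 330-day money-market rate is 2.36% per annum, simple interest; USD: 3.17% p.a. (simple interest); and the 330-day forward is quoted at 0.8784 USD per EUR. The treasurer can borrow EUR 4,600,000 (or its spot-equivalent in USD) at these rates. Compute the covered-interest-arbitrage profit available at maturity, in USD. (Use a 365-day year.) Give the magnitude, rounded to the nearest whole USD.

USD 91,544

T = 330/365 years.
Invest the EUR and cover forward: 4,600,000 × 1.021336986 × 0.8784 = USD 4,126,855.08.
Convert at spot and invest in USD: 4,600,000 × 0.8528 × 1.028660274 = USD 4,035,310.82.
The quoted forward overvalues EUR, so borrow USD, buy EUR at spot, deposit the EUR at 2.36%, and sell the proceeds forward at 0.8784.
Arbitrage profit = |4,126,855.08 − 4,035,310.82| = USD 91,544.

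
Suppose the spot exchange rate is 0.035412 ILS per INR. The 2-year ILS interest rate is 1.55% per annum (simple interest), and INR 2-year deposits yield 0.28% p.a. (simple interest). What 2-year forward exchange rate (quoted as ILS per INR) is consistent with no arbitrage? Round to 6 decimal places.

0.036306

T = 2 years.
ILS accumulates by 1 + 0.0155×2 = 1.031000.
INR accumulates by 1 + 0.0028×2 = 1.005600.
So F = 0.035412 × 1.031000 / 1.005600 = 0.03630646 (ILS/INR).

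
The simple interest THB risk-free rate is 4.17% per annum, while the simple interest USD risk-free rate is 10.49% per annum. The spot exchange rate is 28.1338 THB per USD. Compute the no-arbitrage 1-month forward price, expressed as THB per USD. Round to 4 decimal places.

27.9869

T = 1/12 years.
THB growth factor: 1 + 0.0417×1/12 = 1.003475.
USD growth factor: 1 + 0.1049×1/12 = 1.00874167.
CIP: F = S · (grow THB)/(grow USD) = 28.1338 × 1.003475/1.00874167 = 27.986913 THB per USD.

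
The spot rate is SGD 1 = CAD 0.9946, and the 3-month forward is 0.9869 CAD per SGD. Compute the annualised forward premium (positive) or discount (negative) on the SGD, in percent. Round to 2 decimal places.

-3.10%

T = 3/12 years.
SGD trades forward at -0.77418% vs spot over the period.
Per annum: -0.0077418 / (3/12) = -0.030967 = -3.10%.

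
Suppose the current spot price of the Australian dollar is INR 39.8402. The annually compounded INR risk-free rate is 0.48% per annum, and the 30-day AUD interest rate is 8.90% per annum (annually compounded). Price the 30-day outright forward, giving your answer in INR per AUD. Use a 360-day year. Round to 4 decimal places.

39.5739

T = 30/360 years.
INR accumulates by (1 + 0.0048)^(30/360) = 1.00039912.
AUD growth factor: (1 + 0.0890)^(30/360) = 1.00713029.
So F = 39.8402 × 1.00039912 / 1.00713029 = 39.573927 (INR/AUD).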